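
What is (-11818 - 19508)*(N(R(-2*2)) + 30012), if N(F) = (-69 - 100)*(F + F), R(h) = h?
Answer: -982508664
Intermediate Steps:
N(F) = -338*F
(-11818 - 19508)*(N(R(-2*2)) + 30012) = (-11818 - 19508)*(-(-676)*2 + 30012) = -31326*(-338*(-4) + 30012) = -31326*(1352 + 30012) = -31326*31364 = -982508664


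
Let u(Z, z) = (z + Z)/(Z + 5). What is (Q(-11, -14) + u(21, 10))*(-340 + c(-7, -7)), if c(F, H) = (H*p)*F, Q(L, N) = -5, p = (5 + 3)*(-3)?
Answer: 75042/13 ≈ 5772.5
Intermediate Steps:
p = -24 (p = 8*(-3) = -24)
u(Z, z) = (Z + z)/(5 + Z)
c(F, H) = -24*F*H (c(F, H) = (H*(-24))*F = (-24*H)*F = -24*F*H)
(Q(-11, -14) + u(21, 10))*(-340 + c(-7, -7)) = (-5 + (21 + 10)/(5 + 21))*(-340 - 24*(-7)*(-7)) = (-5 + 31/26)*(-340 - 1176) = (-5 + (1/26)*31)*(-1516) = (-5 + 31/26)*(-1516) = -99/26*(-1516) = 75042/13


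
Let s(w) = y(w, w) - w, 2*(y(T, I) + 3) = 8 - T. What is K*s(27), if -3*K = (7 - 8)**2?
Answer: 79/6 ≈ 13.167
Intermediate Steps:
y(T, I) = 1 - T/2 (y(T, I) = -3 + (8 - T)/2 = -3 + (4 - T/2) = 1 - T/2)
s(w) = 1 - 3*w/2 (s(w) = (1 - w/2) - w = 1 - 3*w/2)
K = -1/3 (K = -(7 - 8)**2/3 = -1/3*(-1)**2 = -1/3*1 = -1/3 ≈ -0.33333)
K*s(27) = -(1 - 3/2*27)/3 = -(1 - 81/2)/3 = -1/3*(-79/2) = 79/6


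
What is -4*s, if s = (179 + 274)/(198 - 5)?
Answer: -1812/193 ≈ -9.3886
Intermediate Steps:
s = 453/193 ≈ 2.3471
-4*s = -4*453/193 = -1812/193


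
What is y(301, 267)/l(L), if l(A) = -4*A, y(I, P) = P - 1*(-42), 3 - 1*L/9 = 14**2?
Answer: 103/2316 ≈ 0.044473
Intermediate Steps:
L = -1737 (L = 27 - 9*14**2 = 27 - 9*196 = 27 - 1764 = -1737)
y(I, P) = 42 + P (y(I, P) = P + 42 = 42 + P)
y(301, 267)/l(L) = (42 + 267)/((-4*(-1737))) = 309/6948 = 309*(1/6948) = 103/2316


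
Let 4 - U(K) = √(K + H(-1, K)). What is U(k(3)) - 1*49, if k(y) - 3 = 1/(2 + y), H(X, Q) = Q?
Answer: -45 - 4*√10/5 ≈ -47.530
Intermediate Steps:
k(y) = 3 + 1/(2 + y)
U(K) = 4 - √2*√K (U(K) = 4 - √(K + K) = 4 - √(2*K) = 4 - √2*√K)
U(k(3)) - 1*49 = (4 - √2*√((7 + 3*3)/(2 + 3))) - 1*49 = (4 - √2*√((7 + 9)/5)) - 49 = (4 - √2*√((⅕)*16)) - 49 = (4 - √2*√(16/5)) - 49 = (4 - √2*4*√5/5) - 49 = (4 - 4*√10/5) - 49 = -45 - 4*√10/5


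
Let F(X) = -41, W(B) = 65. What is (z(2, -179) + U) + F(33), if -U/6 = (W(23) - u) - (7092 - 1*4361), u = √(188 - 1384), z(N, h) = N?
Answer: 15957 + 12*I*√299 ≈ 15957.0 + 207.5*I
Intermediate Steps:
u = 2*I*√299 (u = √(-1196) = 2*I*√299 ≈ 34.583*I)
U = 15996 + 12*I*√299 (U = -6*((65 - 2*I*√299) - (7092 - 1*4361)) = -6*((65 - 2*I*√299) - (7092 - 4361)) = -6*((65 - 2*I*√299) - 1*2731) = -6*((65 - 2*I*√299) - 2731) = -6*(-2666 - 2*I*√299) = 15996 + 12*I*√299 ≈ 15996.0 + 207.5*I)
(z(2, -179) + U) + F(33) = (2 + (15996 + 12*I*√299)) - 41 = (15998 + 12*I*√299) - 41 = 15957 + 12*I*√299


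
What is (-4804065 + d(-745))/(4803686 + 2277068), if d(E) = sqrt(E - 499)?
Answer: -4804065/7080754 + I*sqrt(311)/3540377 ≈ -0.67847 + 4.9812e-6*I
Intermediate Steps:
d(E) = sqrt(-499 + E)
(-4804065 + d(-745))/(4803686 + 2277068) = (-4804065 + sqrt(-499 - 745))/(4803686 + 2277068) = (-4804065 + sqrt(-1244))/7080754 = (-4804065 + 2*I*sqrt(311))*(1/7080754) = -4804065/7080754 + I*sqrt(311)/3540377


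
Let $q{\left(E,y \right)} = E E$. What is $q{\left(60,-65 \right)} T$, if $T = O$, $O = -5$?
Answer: $-18000$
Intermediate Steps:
$T = -5$
$q{\left(E,y \right)} = E^{2}$
$q{\left(60,-65 \right)} T = 60^{2} \left(-5\right) = 3600 \left(-5\right) = -18000$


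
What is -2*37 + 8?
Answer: -66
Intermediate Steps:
-2*37 + 8 = -74 + 8 = -66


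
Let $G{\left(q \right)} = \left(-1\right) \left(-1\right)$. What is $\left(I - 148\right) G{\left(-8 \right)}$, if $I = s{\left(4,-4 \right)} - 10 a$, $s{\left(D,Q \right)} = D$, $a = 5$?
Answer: $-194$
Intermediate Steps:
$G{\left(q \right)} = 1$
$I = -46$ ($I = 4 - 50 = -46$)
$\left(I - 148\right) G{\left(-8 \right)} = \left(-46 - 148\right) 1 = \left(-194\right) 1 = -194$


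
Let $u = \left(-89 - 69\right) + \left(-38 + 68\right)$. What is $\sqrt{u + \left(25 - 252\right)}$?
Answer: $i \sqrt{355} \approx 18.841 i$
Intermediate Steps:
$u = -128$ ($u = -158 + 30 = -128$)
$\sqrt{u + \left(25 - 252\right)} = \sqrt{-128 + \left(25 - 252\right)} = \sqrt{-128 - 227} = \sqrt{-355} = i \sqrt{355}$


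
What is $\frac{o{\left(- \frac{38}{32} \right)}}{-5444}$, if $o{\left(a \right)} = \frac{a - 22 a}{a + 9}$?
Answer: $- \frac{399}{680500} \approx -0.00058633$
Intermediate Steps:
$o{\left(a \right)} = - \frac{21 a}{9 + a}$ ($o{\left(a \right)} = \frac{\left(-21\right) a}{9 + a} = - \frac{21 a}{9 + a}$)
$\frac{o{\left(- \frac{38}{32} \right)}}{-5444} = \frac{\left(-21\right) \left(- \frac{38}{32}\right) \frac{1}{9 - \frac{38}{32}}}{-5444} = - \frac{21 \left(\left(-38\right) \frac{1}{32}\right)}{9 - \frac{19}{16}} \left(- \frac{1}{5444}\right) = \left(-21\right) \left(- \frac{19}{16}\right) \frac{1}{9 - \frac{19}{16}} \left(- \frac{1}{5444}\right) = \left(-21\right) \left(- \frac{19}{16}\right) \frac{1}{\frac{125}{16}} \left(- \frac{1}{5444}\right) = \left(-21\right) \left(- \frac{19}{16}\right) \frac{16}{125} \left(- \frac{1}{5444}\right) = \frac{399}{125} \left(- \frac{1}{5444}\right) = - \frac{399}{680500}$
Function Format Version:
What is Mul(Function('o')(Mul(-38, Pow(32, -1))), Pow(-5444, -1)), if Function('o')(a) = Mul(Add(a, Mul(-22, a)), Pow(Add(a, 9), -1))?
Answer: Rational(-399, 680500) ≈ -0.00058633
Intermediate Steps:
Function('o')(a) = Mul(-21, a, Pow(Add(9, a), -1)) (Function('o')(a) = Mul(Mul(-21, a), Pow(Add(9, a), -1)) = Mul(-21, a, Pow(Add(9, a), -1)))
Mul(Function('o')(Mul(-38, Pow(32, -1))), Pow(-5444, -1)) = Mul(Mul(-21, Mul(-38, Pow(32, -1)), Pow(Add(9, Mul(-38, Pow(32, -1))), -1)), Pow(-5444, -1)) = Mul(Mul(-21, Mul(-38, Rational(1, 32)), Pow(Add(9, Mul(-38, Rational(1, 32))), -1)), Rational(-1, 5444)) = Mul(Mul(-21, Rational(-19, 16), Pow(Add(9, Rational(-19, 16)), -1)), Rational(-1, 5444)) = Mul(Mul(-21, Rational(-19, 16), Pow(Rational(125, 16), -1)), Rational(-1, 5444)) = Mul(Mul(-21, Rational(-19, 16), Rational(16, 125)), Rational(-1, 5444)) = Mul(Rational(399, 125), Rational(-1, 5444)) = Rational(-399, 680500)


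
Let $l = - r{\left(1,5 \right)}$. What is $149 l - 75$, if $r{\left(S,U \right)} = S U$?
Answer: $-820$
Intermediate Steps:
$l = -5$ ($l = - 1 \cdot 5 = \left(-1\right) 5 = -5$)
$149 l - 75 = 149 \left(-5\right) - 75 = -745 - 75 = -820$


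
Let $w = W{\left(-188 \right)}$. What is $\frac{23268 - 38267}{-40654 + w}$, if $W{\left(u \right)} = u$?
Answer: $\frac{14999}{40842} \approx 0.36724$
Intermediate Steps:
$w = -188$
$\frac{23268 - 38267}{-40654 + w} = \frac{23268 - 38267}{-40654 - 188} = - \frac{14999}{-40842} = \left(-14999\right) \left(- \frac{1}{40842}\right) = \frac{14999}{40842}$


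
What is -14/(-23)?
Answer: 14/23 ≈ 0.60870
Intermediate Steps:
-14/(-23) = -14*(-1/23) = 14/23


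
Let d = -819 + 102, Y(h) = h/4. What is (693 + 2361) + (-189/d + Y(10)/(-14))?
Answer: 20437937/6692 ≈ 3054.1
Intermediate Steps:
Y(h) = h/4 (Y(h) = h*(1/4) = h/4)
d = -717
(693 + 2361) + (-189/d + Y(10)/(-14)) = (693 + 2361) + (-189/(-717) + ((1/4)*10)/(-14)) = 3054 + (-189*(-1/717) + (5/2)*(-1/14)) = 3054 + (63/239 - 5/28) = 3054 + 569/6692 = 20437937/6692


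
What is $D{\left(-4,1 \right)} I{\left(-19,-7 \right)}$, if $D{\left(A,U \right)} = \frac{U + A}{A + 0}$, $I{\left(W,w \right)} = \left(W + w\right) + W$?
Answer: $- \frac{135}{4} \approx -33.75$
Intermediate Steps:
$I{\left(W,w \right)} = w + 2 W$
$D{\left(A,U \right)} = \frac{A + U}{A}$
$D{\left(-4,1 \right)} I{\left(-19,-7 \right)} = \frac{-4 + 1}{-4} \left(-7 + 2 \left(-19\right)\right) = \left(- \frac{1}{4}\right) \left(-3\right) \left(-7 - 38\right) = \frac{3}{4} \left(-45\right) = - \frac{135}{4}$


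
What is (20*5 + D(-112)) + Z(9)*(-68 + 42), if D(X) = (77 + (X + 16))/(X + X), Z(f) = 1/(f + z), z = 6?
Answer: 330461/3360 ≈ 98.351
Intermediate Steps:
Z(f) = 1/(6 + f) (Z(f) = 1/(f + 6) = 1/(6 + f))
D(X) = (93 + X)/(2*X) (D(X) = (77 + (16 + X))/((2*X)) = (93 + X)*(1/(2*X)) = (93 + X)/(2*X))
(20*5 + D(-112)) + Z(9)*(-68 + 42) = (20*5 + (½)*(93 - 112)/(-112)) + (-68 + 42)/(6 + 9) = (100 + (½)*(-1/112)*(-19)) - 26/15 = (100 + 19/224) + (1/15)*(-26) = 22419/224 - 26/15 = 330461/3360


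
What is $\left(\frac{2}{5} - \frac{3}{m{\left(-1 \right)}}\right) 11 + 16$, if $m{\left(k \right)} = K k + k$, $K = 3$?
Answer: $\frac{573}{20} \approx 28.65$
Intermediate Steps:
$m{\left(k \right)} = 4 k$ ($m{\left(k \right)} = 3 k + k = 4 k$)
$\left(\frac{2}{5} - \frac{3}{m{\left(-1 \right)}}\right) 11 + 16 = \left(\frac{2}{5} - \frac{3}{4 \left(-1\right)}\right) 11 + 16 = \left(2 \cdot \frac{1}{5} - \frac{3}{-4}\right) 11 + 16 = \left(\frac{2}{5} - - \frac{3}{4}\right) 11 + 16 = \left(\frac{2}{5} + \frac{3}{4}\right) 11 + 16 = \frac{23}{20} \cdot 11 + 16 = \frac{253}{20} + 16 = \frac{573}{20}$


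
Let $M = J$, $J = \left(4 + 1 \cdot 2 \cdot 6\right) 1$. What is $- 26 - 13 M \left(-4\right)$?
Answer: $-21632$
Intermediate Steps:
$J = 16$ ($J = \left(4 + 2 \cdot 6\right) 1 = \left(4 + 12\right) 1 = 16 \cdot 1 = 16$)
$M = 16$
$- 26 - 13 M \left(-4\right) = - 26 \left(-13\right) 16 \left(-4\right) = - 26 \left(\left(-208\right) \left(-4\right)\right) = \left(-26\right) 832 = -21632$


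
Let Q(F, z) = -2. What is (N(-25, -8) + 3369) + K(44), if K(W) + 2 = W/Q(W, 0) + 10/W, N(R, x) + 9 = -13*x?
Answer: 75685/22 ≈ 3440.2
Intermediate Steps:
N(R, x) = -9 - 13*x
K(W) = -2 + 10/W - W/2 (K(W) = -2 + (W/(-2) + 10/W) = -2 + (W*(-1/2) + 10/W) = -2 + (-W/2 + 10/W) = -2 + (10/W - W/2) = -2 + 10/W - W/2)
(N(-25, -8) + 3369) + K(44) = ((-9 - 13*(-8)) + 3369) + (-2 + 10/44 - 1/2*44) = ((-9 + 104) + 3369) + (-2 + 10*(1/44) - 22) = (95 + 3369) + (-2 + 5/22 - 22) = 3464 - 523/22 = 75685/22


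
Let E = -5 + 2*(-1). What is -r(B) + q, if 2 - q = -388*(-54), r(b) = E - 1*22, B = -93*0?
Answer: -20921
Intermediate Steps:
E = -7 (E = -5 - 2 = -7)
B = 0
r(b) = -29 (r(b) = -7 - 1*22 = -7 - 22 = -29)
q = -20950 (q = 2 - (-388)*(-54) = 2 - 1*20952 = 2 - 20952 = -20950)
-r(B) + q = -1*(-29) - 20950 = 29 - 20950 = -20921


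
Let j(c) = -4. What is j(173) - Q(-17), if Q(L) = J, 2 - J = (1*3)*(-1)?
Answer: -9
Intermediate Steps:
J = 5 (J = 2 - 1*3*(-1) = 2 - 3*(-1) = 2 - 1*(-3) = 2 + 3 = 5)
Q(L) = 5
j(173) - Q(-17) = -4 - 1*5 = -4 - 5 = -9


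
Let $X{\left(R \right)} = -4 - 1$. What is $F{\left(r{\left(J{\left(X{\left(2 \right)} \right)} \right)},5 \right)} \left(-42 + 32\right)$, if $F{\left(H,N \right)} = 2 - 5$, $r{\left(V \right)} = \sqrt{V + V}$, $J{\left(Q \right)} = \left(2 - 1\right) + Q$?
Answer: $30$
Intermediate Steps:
$X{\left(R \right)} = -5$ ($X{\left(R \right)} = -4 - 1 = -5$)
$J{\left(Q \right)} = 1 + Q$
$r{\left(V \right)} = \sqrt{2} \sqrt{V}$ ($r{\left(V \right)} = \sqrt{2 V} = \sqrt{2} \sqrt{V}$)
$F{\left(H,N \right)} = -3$ ($F{\left(H,N \right)} = 2 - 5 = -3$)
$F{\left(r{\left(J{\left(X{\left(2 \right)} \right)} \right)},5 \right)} \left(-42 + 32\right) = - 3 \left(-42 + 32\right) = \left(-3\right) \left(-10\right) = 30$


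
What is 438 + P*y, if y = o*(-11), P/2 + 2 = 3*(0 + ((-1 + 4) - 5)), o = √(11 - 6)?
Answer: 438 + 176*√5 ≈ 831.55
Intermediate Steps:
o = √5 ≈ 2.2361
P = -16 (P = -4 + 2*(3*(0 + ((-1 + 4) - 5))) = -4 + 2*(3*(0 + (3 - 5))) = -4 + 2*(3*(0 - 2)) = -4 + 2*(3*(-2)) = -4 + 2*(-6) = -4 - 12 = -16)
y = -11*√5 (y = √5*(-11) = -11*√5 ≈ -24.597)
438 + P*y = 438 - (-176)*√5 = 438 + 176*√5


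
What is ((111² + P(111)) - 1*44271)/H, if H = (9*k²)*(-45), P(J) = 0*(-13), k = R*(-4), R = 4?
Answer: 355/1152 ≈ 0.30816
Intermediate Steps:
k = -16 (k = 4*(-4) = -16)
P(J) = 0
H = -103680 (H = (9*(-16)²)*(-45) = (9*256)*(-45) = 2304*(-45) = -103680)
((111² + P(111)) - 1*44271)/H = ((111² + 0) - 1*44271)/(-103680) = ((12321 + 0) - 44271)*(-1/103680) = (12321 - 44271)*(-1/103680) = -31950*(-1/103680) = 355/1152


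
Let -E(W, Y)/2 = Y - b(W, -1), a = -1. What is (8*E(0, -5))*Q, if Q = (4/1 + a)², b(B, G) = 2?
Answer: 1008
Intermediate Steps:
E(W, Y) = 4 - 2*Y (E(W, Y) = -2*(Y - 1*2) = -2*(Y - 2) = -2*(-2 + Y) = 4 - 2*Y)
Q = 9 (Q = (4/1 - 1)² = (4*1 - 1)² = (4 - 1)² = 3² = 9)
(8*E(0, -5))*Q = (8*(4 - 2*(-5)))*9 = (8*(4 + 10))*9 = (8*14)*9 = 112*9 = 1008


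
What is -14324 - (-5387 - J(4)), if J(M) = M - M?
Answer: -8937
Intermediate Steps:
J(M) = 0
-14324 - (-5387 - J(4)) = -14324 - (-5387 - 1*0) = -14324 - (-5387 + 0) = -14324 - 1*(-5387) = -14324 + 5387 = -8937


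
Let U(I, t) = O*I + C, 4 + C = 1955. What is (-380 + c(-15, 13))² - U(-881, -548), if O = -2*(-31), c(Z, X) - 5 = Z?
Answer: 204771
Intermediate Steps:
C = 1951 (C = -4 + 1955 = 1951)
c(Z, X) = 5 + Z
O = 62
U(I, t) = 1951 + 62*I (U(I, t) = 62*I + 1951 = 1951 + 62*I)
(-380 + c(-15, 13))² - U(-881, -548) = (-380 + (5 - 15))² - (1951 + 62*(-881)) = (-380 - 10)² - (1951 - 54622) = (-390)² - 1*(-52671) = 152100 + 52671 = 204771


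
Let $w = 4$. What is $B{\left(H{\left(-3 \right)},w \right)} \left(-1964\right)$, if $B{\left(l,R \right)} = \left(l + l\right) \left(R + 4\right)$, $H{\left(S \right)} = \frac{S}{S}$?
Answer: $-31424$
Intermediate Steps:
$H{\left(S \right)} = 1$
$B{\left(l,R \right)} = 2 l \left(4 + R\right)$
$B{\left(H{\left(-3 \right)},w \right)} \left(-1964\right) = 2 \cdot 1 \left(4 + 4\right) \left(-1964\right) = 2 \cdot 1 \cdot 8 \left(-1964\right) = 16 \left(-1964\right) = -31424$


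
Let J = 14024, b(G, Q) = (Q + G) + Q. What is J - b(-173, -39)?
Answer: 14275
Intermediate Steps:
b(G, Q) = G + 2*Q (b(G, Q) = (G + Q) + Q = G + 2*Q)
J - b(-173, -39) = 14024 - (-173 + 2*(-39)) = 14024 - (-173 - 78) = 14024 - 1*(-251) = 14024 + 251 = 14275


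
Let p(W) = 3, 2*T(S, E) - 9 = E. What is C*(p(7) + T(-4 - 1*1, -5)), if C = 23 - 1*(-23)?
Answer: 230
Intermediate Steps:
T(S, E) = 9/2 + E/2
C = 46 (C = 23 + 23 = 46)
C*(p(7) + T(-4 - 1*1, -5)) = 46*(3 + (9/2 + (½)*(-5))) = 46*(3 + (9/2 - 5/2)) = 46*(3 + 2) = 46*5 = 230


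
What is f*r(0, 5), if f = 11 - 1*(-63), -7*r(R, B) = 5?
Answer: -370/7 ≈ -52.857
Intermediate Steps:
r(R, B) = -5/7 (r(R, B) = -1/7*5 = -5/7)
f = 74 (f = 11 + 63 = 74)
f*r(0, 5) = 74*(-5/7) = -370/7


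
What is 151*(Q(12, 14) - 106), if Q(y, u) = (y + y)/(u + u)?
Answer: -111136/7 ≈ -15877.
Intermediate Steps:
Q(y, u) = y/u (Q(y, u) = (2*y)/((2*u)) = (2*y)*(1/(2*u)) = y/u)
151*(Q(12, 14) - 106) = 151*(12/14 - 106) = 151*(12*(1/14) - 106) = 151*(6/7 - 106) = 151*(-736/7) = -111136/7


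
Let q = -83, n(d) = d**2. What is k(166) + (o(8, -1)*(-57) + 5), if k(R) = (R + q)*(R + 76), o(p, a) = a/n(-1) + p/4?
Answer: 20034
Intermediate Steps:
o(p, a) = a + p/4 (o(p, a) = a/((-1)**2) + p/4 = a/1 + p*(1/4) = a*1 + p/4 = a + p/4)
k(R) = (-83 + R)*(76 + R) (k(R) = (R - 83)*(R + 76) = (-83 + R)*(76 + R))
k(166) + (o(8, -1)*(-57) + 5) = (-6308 + 166**2 - 7*166) + ((-1 + (1/4)*8)*(-57) + 5) = (-6308 + 27556 - 1162) + ((-1 + 2)*(-57) + 5) = 20086 + (1*(-57) + 5) = 20086 + (-57 + 5) = 20086 - 52 = 20034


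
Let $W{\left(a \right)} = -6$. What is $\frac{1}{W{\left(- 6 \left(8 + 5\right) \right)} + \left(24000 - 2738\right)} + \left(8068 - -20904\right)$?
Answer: $\frac{615828833}{21256} \approx 28972.0$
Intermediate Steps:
$\frac{1}{W{\left(- 6 \left(8 + 5\right) \right)} + \left(24000 - 2738\right)} + \left(8068 - -20904\right) = \frac{1}{-6 + \left(24000 - 2738\right)} + \left(8068 - -20904\right) = \frac{1}{-6 + 21262} + \left(8068 + 20904\right) = \frac{1}{21256} + 28972 = \frac{615828833}{21256}$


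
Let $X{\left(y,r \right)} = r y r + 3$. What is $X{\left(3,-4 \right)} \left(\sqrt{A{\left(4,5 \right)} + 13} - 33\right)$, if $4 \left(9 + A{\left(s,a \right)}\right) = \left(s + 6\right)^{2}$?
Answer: $-1683 + 51 \sqrt{29} \approx -1408.4$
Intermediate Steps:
$A{\left(s,a \right)} = -9 + \frac{\left(6 + s\right)^{2}}{4}$ ($A{\left(s,a \right)} = -9 + \frac{\left(s + 6\right)^{2}}{4} = -9 + \frac{\left(6 + s\right)^{2}}{4}$)
$X{\left(y,r \right)} = 3 + y r^{2}$ ($X{\left(y,r \right)} = y r^{2} + 3 = 3 + y r^{2}$)
$X{\left(3,-4 \right)} \left(\sqrt{A{\left(4,5 \right)} + 13} - 33\right) = \left(3 + 3 \left(-4\right)^{2}\right) \left(\sqrt{\frac{1}{4} \cdot 4 \left(12 + 4\right) + 13} - 33\right) = \left(3 + 3 \cdot 16\right) \left(\sqrt{\frac{1}{4} \cdot 4 \cdot 16 + 13} - 33\right) = \left(3 + 48\right) \left(\sqrt{16 + 13} - 33\right) = 51 \left(\sqrt{29} - 33\right) = 51 \left(-33 + \sqrt{29}\right) = -1683 + 51 \sqrt{29}$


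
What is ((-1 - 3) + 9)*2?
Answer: 10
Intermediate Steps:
((-1 - 3) + 9)*2 = (-4 + 9)*2 = 5*2 = 10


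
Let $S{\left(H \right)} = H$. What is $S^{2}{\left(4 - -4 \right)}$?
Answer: $64$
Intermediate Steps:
$S^{2}{\left(4 - -4 \right)} = \left(4 - -4\right)^{2} = \left(4 + 4\right)^{2} = 8^{2} = 64$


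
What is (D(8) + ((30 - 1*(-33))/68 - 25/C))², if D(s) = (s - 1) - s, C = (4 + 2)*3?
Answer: 801025/374544 ≈ 2.1387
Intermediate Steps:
C = 18 (C = 6*3 = 18)
D(s) = -1 (D(s) = (-1 + s) - s = -1)
(D(8) + ((30 - 1*(-33))/68 - 25/C))² = (-1 + ((30 - 1*(-33))/68 - 25/18))² = (-1 + ((30 + 33)*(1/68) - 25*1/18))² = (-1 + (63*(1/68) - 25/18))² = (-1 + (63/68 - 25/18))² = (-1 - 283/612)² = (-895/612)² = 801025/374544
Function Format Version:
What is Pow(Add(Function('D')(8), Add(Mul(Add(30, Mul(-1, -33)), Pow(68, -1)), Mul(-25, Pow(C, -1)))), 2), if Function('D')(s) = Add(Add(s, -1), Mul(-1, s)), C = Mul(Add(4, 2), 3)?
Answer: Rational(801025, 374544) ≈ 2.1387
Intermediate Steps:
C = 18 (C = Mul(6, 3) = 18)
Function('D')(s) = -1 (Function('D')(s) = Add(Add(-1, s), Mul(-1, s)) = -1)
Pow(Add(Function('D')(8), Add(Mul(Add(30, Mul(-1, -33)), Pow(68, -1)), Mul(-25, Pow(C, -1)))), 2) = Pow(Add(-1, Add(Mul(Add(30, Mul(-1, -33)), Pow(68, -1)), Mul(-25, Pow(18, -1)))), 2) = Pow(Add(-1, Add(Mul(Add(30, 33), Rational(1, 68)), Mul(-25, Rational(1, 18)))), 2) = Pow(Add(-1, Add(Mul(63, Rational(1, 68)), Rational(-25, 18))), 2) = Pow(Add(-1, Add(Rational(63, 68), Rational(-25, 18))), 2) = Pow(Add(-1, Rational(-283, 612)), 2) = Pow(Rational(-895, 612), 2) = Rational(801025, 374544)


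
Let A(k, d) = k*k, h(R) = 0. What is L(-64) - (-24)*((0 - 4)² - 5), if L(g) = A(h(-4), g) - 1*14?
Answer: 250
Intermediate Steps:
A(k, d) = k²
L(g) = -14 (L(g) = 0² - 1*14 = 0 - 14 = -14)
L(-64) - (-24)*((0 - 4)² - 5) = -14 - (-24)*((0 - 4)² - 5) = -14 - (-24)*((-4)² - 5) = -14 - (-24)*(16 - 5) = -14 - (-24)*11 = -14 - 1*(-264) = -14 + 264 = 250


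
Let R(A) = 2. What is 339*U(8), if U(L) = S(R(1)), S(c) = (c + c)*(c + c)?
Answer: 5424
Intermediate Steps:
S(c) = 4*c² (S(c) = (2*c)*(2*c) = 4*c²)
U(L) = 16 (U(L) = 4*2² = 4*4 = 16)
339*U(8) = 339*16 = 5424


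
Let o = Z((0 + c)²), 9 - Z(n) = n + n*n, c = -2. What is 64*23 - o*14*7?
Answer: 2550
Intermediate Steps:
Z(n) = 9 - n - n² (Z(n) = 9 - (n + n*n) = 9 - (n + n²) = 9 + (-n - n²) = 9 - n - n²)
o = -11 (o = 9 - (0 - 2)² - ((0 - 2)²)² = 9 - 1*(-2)² - ((-2)²)² = 9 - 1*4 - 1*4² = 9 - 4 - 1*16 = 9 - 4 - 16 = -11)
64*23 - o*14*7 = 64*23 - (-11*14)*7 = 1472 - (-154)*7 = 1472 - 1*(-1078) = 1472 + 1078 = 2550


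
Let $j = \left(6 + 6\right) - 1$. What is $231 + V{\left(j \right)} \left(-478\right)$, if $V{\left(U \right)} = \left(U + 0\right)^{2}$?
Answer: $-57607$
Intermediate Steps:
$j = 11$ ($j = 12 - 1 = 11$)
$V{\left(U \right)} = U^{2}$
$231 + V{\left(j \right)} \left(-478\right) = 231 + 11^{2} \left(-478\right) = 231 + 121 \left(-478\right) = 231 - 57838 = -57607$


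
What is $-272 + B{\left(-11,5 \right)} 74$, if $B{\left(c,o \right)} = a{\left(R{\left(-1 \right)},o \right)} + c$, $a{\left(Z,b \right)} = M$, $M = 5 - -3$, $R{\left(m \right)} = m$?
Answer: $-494$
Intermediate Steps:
$M = 8$ ($M = 5 + 3 = 8$)
$a{\left(Z,b \right)} = 8$
$B{\left(c,o \right)} = 8 + c$
$-272 + B{\left(-11,5 \right)} 74 = -272 + \left(8 - 11\right) 74 = -272 - 222 = -494$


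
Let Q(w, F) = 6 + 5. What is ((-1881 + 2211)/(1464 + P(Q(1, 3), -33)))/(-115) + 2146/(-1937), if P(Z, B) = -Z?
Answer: -71845016/64732603 ≈ -1.1099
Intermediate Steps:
Q(w, F) = 11
((-1881 + 2211)/(1464 + P(Q(1, 3), -33)))/(-115) + 2146/(-1937) = ((-1881 + 2211)/(1464 - 1*11))/(-115) + 2146/(-1937) = (330/(1464 - 11))*(-1/115) + 2146*(-1/1937) = (330/1453)*(-1/115) - 2146/1937 = -66/33419 - 2146/1937 = -71845016/64732603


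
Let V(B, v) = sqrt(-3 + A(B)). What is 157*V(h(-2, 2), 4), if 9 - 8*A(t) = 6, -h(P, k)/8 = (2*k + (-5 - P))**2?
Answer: 157*I*sqrt(42)/4 ≈ 254.37*I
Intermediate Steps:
h(P, k) = -8*(-5 - P + 2*k)**2 (h(P, k) = -8*(2*k + (-5 - P))**2 = -8*(-5 - P + 2*k)**2)
A(t) = 3/8 (A(t) = 9/8 - 1/8*6 = 9/8 - 3/4 = 3/8)
V(B, v) = I*sqrt(42)/4 (V(B, v) = sqrt(-3 + 3/8) = sqrt(-21/8) = I*sqrt(42)/4)
157*V(h(-2, 2), 4) = 157*(I*sqrt(42)/4) = 157*I*sqrt(42)/4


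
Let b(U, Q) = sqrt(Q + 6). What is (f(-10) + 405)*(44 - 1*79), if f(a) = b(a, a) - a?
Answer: -14525 - 70*I ≈ -14525.0 - 70.0*I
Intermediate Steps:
b(U, Q) = sqrt(6 + Q)
f(a) = sqrt(6 + a) - a
(f(-10) + 405)*(44 - 1*79) = ((sqrt(6 - 10) - 1*(-10)) + 405)*(44 - 1*79) = ((sqrt(-4) + 10) + 405)*(44 - 79) = ((2*I + 10) + 405)*(-35) = ((10 + 2*I) + 405)*(-35) = (415 + 2*I)*(-35) = -14525 - 70*I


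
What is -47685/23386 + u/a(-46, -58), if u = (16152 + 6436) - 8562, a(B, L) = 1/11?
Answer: 328007701/2126 ≈ 1.5428e+5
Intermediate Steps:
a(B, L) = 1/11
u = 14026 (u = 22588 - 8562 = 14026)
-47685/23386 + u/a(-46, -58) = -47685/23386 + 14026/(1/11) = -47685*1/23386 + 14026*11 = -4335/2126 + 154286 = 328007701/2126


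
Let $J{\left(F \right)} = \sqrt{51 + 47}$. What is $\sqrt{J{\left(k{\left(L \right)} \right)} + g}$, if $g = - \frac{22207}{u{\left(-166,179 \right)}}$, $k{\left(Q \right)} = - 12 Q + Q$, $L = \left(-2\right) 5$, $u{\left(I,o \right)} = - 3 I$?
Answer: $\frac{\sqrt{-11059086 + 1736028 \sqrt{2}}}{498} \approx 5.8901 i$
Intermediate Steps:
$L = -10$
$k{\left(Q \right)} = - 11 Q$
$J{\left(F \right)} = 7 \sqrt{2}$ ($J{\left(F \right)} = \sqrt{98} = 7 \sqrt{2}$)
$g = - \frac{22207}{498}$ ($g = - \frac{22207}{\left(-3\right) \left(-166\right)} = - \frac{22207}{498} \approx -44.592$)
$\sqrt{J{\left(k{\left(L \right)} \right)} + g} = \sqrt{7 \sqrt{2} - \frac{22207}{498}} = \sqrt{- \frac{22207}{498} + 7 \sqrt{2}}$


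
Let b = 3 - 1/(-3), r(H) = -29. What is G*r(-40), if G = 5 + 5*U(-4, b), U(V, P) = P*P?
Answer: -15805/9 ≈ -1756.1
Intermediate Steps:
b = 10/3 (b = 3 - 1*(-⅓) = 3 + ⅓ = 10/3 ≈ 3.3333)
U(V, P) = P²
G = 545/9 (G = 5 + 5*(10/3)² = 5 + 5*(100/9) = 5 + 500/9 = 545/9 ≈ 60.556)
G*r(-40) = (545/9)*(-29) = -15805/9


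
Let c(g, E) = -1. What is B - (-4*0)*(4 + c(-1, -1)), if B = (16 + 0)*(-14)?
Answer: -224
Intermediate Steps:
B = -224 (B = 16*(-14) = -224)
B - (-4*0)*(4 + c(-1, -1)) = -224 - (-4*0)*(4 - 1) = -224 - 0*3 = -224 - 1*0 = -224 + 0 = -224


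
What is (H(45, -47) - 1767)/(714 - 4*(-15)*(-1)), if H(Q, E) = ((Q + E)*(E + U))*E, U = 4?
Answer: -5809/654 ≈ -8.8823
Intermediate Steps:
H(Q, E) = E*(4 + E)*(E + Q) (H(Q, E) = ((Q + E)*(E + 4))*E = ((E + Q)*(4 + E))*E = ((4 + E)*(E + Q))*E = E*(4 + E)*(E + Q))
(H(45, -47) - 1767)/(714 - 4*(-15)*(-1)) = (-47*((-47)**2 + 4*(-47) + 4*45 - 47*45) - 1767)/(714 - 4*(-15)*(-1)) = (-47*(2209 - 188 + 180 - 2115) - 1767)/(714 + 60*(-1)) = (-47*86 - 1767)/(714 - 60) = (-4042 - 1767)/654 = -5809*1/654 = -5809/654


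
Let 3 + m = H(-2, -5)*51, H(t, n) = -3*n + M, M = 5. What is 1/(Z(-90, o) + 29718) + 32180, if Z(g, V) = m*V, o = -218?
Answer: 6178173839/191988 ≈ 32180.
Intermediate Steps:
H(t, n) = 5 - 3*n (H(t, n) = -3*n + 5 = 5 - 3*n)
m = 1017 (m = -3 + (5 - 3*(-5))*51 = -3 + (5 + 15)*51 = -3 + 20*51 = -3 + 1020 = 1017)
Z(g, V) = 1017*V
1/(Z(-90, o) + 29718) + 32180 = 1/(1017*(-218) + 29718) + 32180 = 1/(-221706 + 29718) + 32180 = 1/(-191988) + 32180 = -1/191988 + 32180 = 6178173839/191988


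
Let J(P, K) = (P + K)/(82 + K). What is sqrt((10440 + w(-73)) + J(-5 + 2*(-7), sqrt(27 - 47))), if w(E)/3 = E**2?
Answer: sqrt(2)*sqrt((2166995 + 52856*I*sqrt(5))/(41 + I*sqrt(5)))/2 ≈ 162.56 + 0.000206*I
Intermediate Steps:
J(P, K) = (K + P)/(82 + K)
w(E) = 3*E**2
sqrt((10440 + w(-73)) + J(-5 + 2*(-7), sqrt(27 - 47))) = sqrt((10440 + 3*(-73)**2) + (sqrt(27 - 47) + (-5 + 2*(-7)))/(82 + sqrt(27 - 47))) = sqrt((10440 + 3*5329) + (sqrt(-20) + (-5 - 14))/(82 + sqrt(-20))) = sqrt((10440 + 15987) + (2*I*sqrt(5) - 19)/(82 + 2*I*sqrt(5))) = sqrt(26427 + (-19 + 2*I*sqrt(5))/(82 + 2*I*sqrt(5)))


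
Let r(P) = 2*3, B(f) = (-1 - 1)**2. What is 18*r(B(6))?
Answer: 108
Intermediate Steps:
B(f) = 4 (B(f) = (-2)**2 = 4)
r(P) = 6
18*r(B(6)) = 18*6 = 108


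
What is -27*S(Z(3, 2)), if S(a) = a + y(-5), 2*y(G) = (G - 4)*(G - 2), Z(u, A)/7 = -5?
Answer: 189/2 ≈ 94.500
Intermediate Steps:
Z(u, A) = -35 (Z(u, A) = 7*(-5) = -35)
y(G) = (-4 + G)*(-2 + G)/2 (y(G) = ((G - 4)*(G - 2))/2 = ((-4 + G)*(-2 + G))/2 = (-4 + G)*(-2 + G)/2)
S(a) = 63/2 + a (S(a) = a + (4 + (1/2)*(-5)**2 - 3*(-5)) = a + (4 + (1/2)*25 + 15) = a + (4 + 25/2 + 15) = a + 63/2 = 63/2 + a)
-27*S(Z(3, 2)) = -27*(63/2 - 35) = -27*(-7/2) = 189/2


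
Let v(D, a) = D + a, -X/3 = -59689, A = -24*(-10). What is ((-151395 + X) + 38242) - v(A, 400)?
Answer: 65274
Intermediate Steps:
A = 240
X = 179067 (X = -3*(-59689) = 179067)
((-151395 + X) + 38242) - v(A, 400) = ((-151395 + 179067) + 38242) - (240 + 400) = (27672 + 38242) - 1*640 = 65914 - 640 = 65274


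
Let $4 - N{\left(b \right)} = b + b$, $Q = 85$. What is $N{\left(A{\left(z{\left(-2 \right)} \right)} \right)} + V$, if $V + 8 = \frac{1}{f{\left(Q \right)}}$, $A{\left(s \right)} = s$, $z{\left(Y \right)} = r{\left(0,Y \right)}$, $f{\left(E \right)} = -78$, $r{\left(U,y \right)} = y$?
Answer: $- \frac{1}{78} \approx -0.012821$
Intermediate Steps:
$z{\left(Y \right)} = Y$
$N{\left(b \right)} = 4 - 2 b$ ($N{\left(b \right)} = 4 - \left(b + b\right) = 4 - 2 b$)
$V = - \frac{625}{78}$ ($V = -8 + \frac{1}{-78} = -8 - \frac{1}{78} = - \frac{625}{78} \approx -8.0128$)
$N{\left(A{\left(z{\left(-2 \right)} \right)} \right)} + V = \left(4 - -4\right) - \frac{625}{78} = \left(4 + 4\right) - \frac{625}{78} = 8 - \frac{625}{78} = - \frac{1}{78}$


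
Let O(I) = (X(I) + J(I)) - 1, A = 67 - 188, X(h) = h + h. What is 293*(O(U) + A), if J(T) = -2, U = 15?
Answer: -27542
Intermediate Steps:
X(h) = 2*h
A = -121
O(I) = -3 + 2*I (O(I) = (2*I - 2) - 1 = (-2 + 2*I) - 1 = -3 + 2*I)
293*(O(U) + A) = 293*((-3 + 2*15) - 121) = 293*((-3 + 30) - 121) = 293*(27 - 121) = 293*(-94) = -27542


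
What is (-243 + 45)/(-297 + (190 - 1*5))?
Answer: 99/56 ≈ 1.7679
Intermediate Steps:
(-243 + 45)/(-297 + (190 - 1*5)) = -198/(-297 + (190 - 5)) = -198/(-297 + 185) = -198/(-112) = -198*(-1/112) = 99/56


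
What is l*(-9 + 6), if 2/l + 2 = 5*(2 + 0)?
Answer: -¾ ≈ -0.75000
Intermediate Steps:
l = ¼ (l = 2/(-2 + 5*(2 + 0)) = 2/(-2 + 5*2) = 2/(-2 + 10) = 2/8 = 2*(⅛) = ¼ ≈ 0.25000)
l*(-9 + 6) = (-9 + 6)/4 = (¼)*(-3) = -¾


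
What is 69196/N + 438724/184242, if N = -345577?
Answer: 69432057158/31834898817 ≈ 2.1810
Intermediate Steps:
69196/N + 438724/184242 = 69196/(-345577) + 438724/184242 = 69196*(-1/345577) + 438724*(1/184242) = -69196/345577 + 219362/92121 = 69432057158/31834898817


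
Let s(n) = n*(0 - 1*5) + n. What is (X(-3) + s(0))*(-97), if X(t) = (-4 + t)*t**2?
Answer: 6111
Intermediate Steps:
s(n) = -4*n (s(n) = n*(0 - 5) + n = n*(-5) + n = -5*n + n = -4*n)
X(t) = t**2*(-4 + t)
(X(-3) + s(0))*(-97) = ((-3)**2*(-4 - 3) - 4*0)*(-97) = (9*(-7) + 0)*(-97) = (-63 + 0)*(-97) = -63*(-97) = 6111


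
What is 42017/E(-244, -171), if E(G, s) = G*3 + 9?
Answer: -42017/723 ≈ -58.115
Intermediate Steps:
E(G, s) = 9 + 3*G (E(G, s) = 3*G + 9 = 9 + 3*G)
42017/E(-244, -171) = 42017/(9 + 3*(-244)) = 42017/(9 - 732) = 42017/(-723) = 42017*(-1/723) = -42017/723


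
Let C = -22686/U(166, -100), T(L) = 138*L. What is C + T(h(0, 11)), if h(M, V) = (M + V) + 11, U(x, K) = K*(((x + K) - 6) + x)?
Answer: 34318143/11300 ≈ 3037.0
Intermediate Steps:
U(x, K) = K*(-6 + K + 2*x) (U(x, K) = K*(((K + x) - 6) + x) = K*((-6 + K + x) + x) = K*(-6 + K + 2*x))
h(M, V) = 11 + M + V
C = 11343/11300 (C = -22686*(-1/(100*(-6 - 100 + 2*166))) = -22686*(-1/(100*(-6 - 100 + 332))) = -22686/((-100*226)) = -22686/(-22600) = -22686*(-1/22600) = 11343/11300 ≈ 1.0038)
C + T(h(0, 11)) = 11343/11300 + 138*(11 + 0 + 11) = 11343/11300 + 138*22 = 11343/11300 + 3036 = 34318143/11300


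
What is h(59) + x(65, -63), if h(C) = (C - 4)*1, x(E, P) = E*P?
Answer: -4040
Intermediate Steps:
h(C) = -4 + C (h(C) = (-4 + C)*1 = -4 + C)
h(59) + x(65, -63) = (-4 + 59) + 65*(-63) = 55 - 4095 = -4040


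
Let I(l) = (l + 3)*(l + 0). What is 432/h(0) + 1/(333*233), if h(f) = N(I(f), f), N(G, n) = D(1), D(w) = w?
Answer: 33518449/77589 ≈ 432.00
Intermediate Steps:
I(l) = l*(3 + l) (I(l) = (3 + l)*l = l*(3 + l))
N(G, n) = 1
h(f) = 1
432/h(0) + 1/(333*233) = 432/1 + 1/(333*233) = 432*1 + (1/333)*(1/233) = 432 + 1/77589 = 33518449/77589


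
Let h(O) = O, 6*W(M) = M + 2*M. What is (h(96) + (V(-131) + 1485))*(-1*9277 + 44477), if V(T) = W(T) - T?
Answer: 57956800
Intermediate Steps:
W(M) = M/2 (W(M) = (M + 2*M)/6 = (3*M)/6 = M/2)
V(T) = -T/2 (V(T) = T/2 - T = -T/2)
(h(96) + (V(-131) + 1485))*(-1*9277 + 44477) = (96 + (-½*(-131) + 1485))*(-1*9277 + 44477) = (96 + (131/2 + 1485))*(-9277 + 44477) = (96 + 3101/2)*35200 = (3293/2)*35200 = 57956800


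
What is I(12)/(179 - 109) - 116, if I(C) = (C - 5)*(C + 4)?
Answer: -572/5 ≈ -114.40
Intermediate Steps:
I(C) = (-5 + C)*(4 + C)
I(12)/(179 - 109) - 116 = (-20 + 12² - 1*12)/(179 - 109) - 116 = (-20 + 144 - 12)/70 - 116 = (1/70)*112 - 116 = 8/5 - 116 = -572/5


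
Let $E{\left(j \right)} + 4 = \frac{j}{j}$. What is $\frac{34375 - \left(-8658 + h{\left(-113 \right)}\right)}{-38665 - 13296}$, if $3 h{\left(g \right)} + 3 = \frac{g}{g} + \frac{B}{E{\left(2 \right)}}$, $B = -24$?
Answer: $- \frac{43031}{51961} \approx -0.82814$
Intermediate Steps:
$E{\left(j \right)} = -3$ ($E{\left(j \right)} = -4 + \frac{j}{j} = -4 + 1 = -3$)
$h{\left(g \right)} = 2$ ($h{\left(g \right)} = -1 + \frac{\frac{g}{g} - \frac{24}{-3}}{3} = -1 + \frac{1 - -8}{3} = -1 + \frac{1 + 8}{3} = -1 + \frac{1}{3} \cdot 9 = -1 + 3 = 2$)
$\frac{34375 - \left(-8658 + h{\left(-113 \right)}\right)}{-38665 - 13296} = \frac{34375 + \left(8658 - 2\right)}{-38665 - 13296} = \frac{34375 + \left(8658 - 2\right)}{-51961} = \left(34375 + 8656\right) \left(- \frac{1}{51961}\right) = 43031 \left(- \frac{1}{51961}\right) = - \frac{43031}{51961}$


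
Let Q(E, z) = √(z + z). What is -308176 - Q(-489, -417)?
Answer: -308176 - I*√834 ≈ -3.0818e+5 - 28.879*I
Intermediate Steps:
Q(E, z) = √2*√z (Q(E, z) = √(2*z) = √2*√z)
-308176 - Q(-489, -417) = -308176 - √2*√(-417) = -308176 - √2*I*√417 = -308176 - I*√834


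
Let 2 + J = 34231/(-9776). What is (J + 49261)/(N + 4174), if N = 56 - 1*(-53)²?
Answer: 481521753/13891696 ≈ 34.663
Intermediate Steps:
J = -53783/9776 (J = -2 + 34231/(-9776) = -2 + 34231*(-1/9776) = -2 - 34231/9776 = -53783/9776 ≈ -5.5015)
N = -2753 (N = 56 - 1*2809 = 56 - 2809 = -2753)
(J + 49261)/(N + 4174) = (-53783/9776 + 49261)/(-2753 + 4174) = (481521753/9776)/1421 = (481521753/9776)*(1/1421) = 481521753/13891696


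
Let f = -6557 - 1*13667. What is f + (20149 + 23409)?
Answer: 23334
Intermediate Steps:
f = -20224 (f = -6557 - 13667 = -20224)
f + (20149 + 23409) = -20224 + (20149 + 23409) = -20224 + 43558 = 23334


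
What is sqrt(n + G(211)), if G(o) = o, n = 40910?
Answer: 3*sqrt(4569) ≈ 202.78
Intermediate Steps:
sqrt(n + G(211)) = sqrt(40910 + 211) = sqrt(41121) = 3*sqrt(4569)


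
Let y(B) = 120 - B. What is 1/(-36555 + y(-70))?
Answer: -1/36365 ≈ -2.7499e-5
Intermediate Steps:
1/(-36555 + y(-70)) = 1/(-36555 + (120 - 1*(-70))) = 1/(-36555 + (120 + 70)) = 1/(-36555 + 190) = 1/(-36365) = -1/36365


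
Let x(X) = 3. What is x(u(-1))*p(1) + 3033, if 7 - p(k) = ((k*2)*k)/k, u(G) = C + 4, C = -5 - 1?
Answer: 3048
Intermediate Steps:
C = -6
u(G) = -2 (u(G) = -6 + 4 = -2)
p(k) = 7 - 2*k (p(k) = 7 - (k*2)*k/k = 7 - (2*k)*k/k = 7 - 2*k²/k = 7 - 2*k)
x(u(-1))*p(1) + 3033 = 3*(7 - 2*1) + 3033 = 3*(7 - 2) + 3033 = 3*5 + 3033 = 15 + 3033 = 3048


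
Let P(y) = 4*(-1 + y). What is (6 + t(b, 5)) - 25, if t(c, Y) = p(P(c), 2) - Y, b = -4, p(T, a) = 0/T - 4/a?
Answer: -26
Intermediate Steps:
P(y) = -4 + 4*y
p(T, a) = -4/a (p(T, a) = 0 - 4/a = -4/a)
t(c, Y) = -2 - Y (t(c, Y) = -4/2 - Y = -4*½ - Y = -2 - Y)
(6 + t(b, 5)) - 25 = (6 + (-2 - 1*5)) - 25 = (6 + (-2 - 5)) - 25 = (6 - 7) - 25 = -1 - 25 = -26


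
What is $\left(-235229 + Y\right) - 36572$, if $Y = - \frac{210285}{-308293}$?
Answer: $- \frac{83794135408}{308293} \approx -2.718 \cdot 10^{5}$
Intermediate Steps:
$Y = \frac{210285}{308293}$ ($Y = \left(-210285\right) \left(- \frac{1}{308293}\right) = \frac{210285}{308293} \approx 0.68209$)
$\left(-235229 + Y\right) - 36572 = \left(-235229 + \frac{210285}{308293}\right) - 36572 = - \frac{72519243812}{308293} - 36572 = - \frac{83794135408}{308293}$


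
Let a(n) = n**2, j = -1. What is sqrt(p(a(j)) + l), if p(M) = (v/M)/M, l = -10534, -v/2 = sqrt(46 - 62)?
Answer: sqrt(-10534 - 8*I) ≈ 0.039 - 102.64*I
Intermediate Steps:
v = -8*I (v = -2*sqrt(46 - 62) = -8*I ≈ -8.0*I)
p(M) = -8*I/M**2 (p(M) = ((-8*I)/M)/M = (-8*I/M)/M = -8*I/M**2)
sqrt(p(a(j)) + l) = sqrt(-8*I/((-1)**2)**2 - 10534) = sqrt(-8*I/1**2 - 10534) = sqrt(-8*I*1 - 10534) = sqrt(-8*I - 10534) = sqrt(-10534 - 8*I)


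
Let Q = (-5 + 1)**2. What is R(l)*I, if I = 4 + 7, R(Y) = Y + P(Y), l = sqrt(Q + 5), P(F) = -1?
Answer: -11 + 11*sqrt(21) ≈ 39.408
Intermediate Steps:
Q = 16 (Q = (-4)**2 = 16)
l = sqrt(21) (l = sqrt(16 + 5) = sqrt(21) ≈ 4.5826)
R(Y) = -1 + Y (R(Y) = Y - 1 = -1 + Y)
I = 11
R(l)*I = (-1 + sqrt(21))*11 = -11 + 11*sqrt(21)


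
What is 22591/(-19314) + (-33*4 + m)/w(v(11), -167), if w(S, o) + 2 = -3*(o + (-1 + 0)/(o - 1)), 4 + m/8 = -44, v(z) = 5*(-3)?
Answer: -41012333/18610038 ≈ -2.2038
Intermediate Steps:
v(z) = -15
m = -384 (m = -32 + 8*(-44) = -32 - 352 = -384)
w(S, o) = -2 - 3*o + 3/(-1 + o) (w(S, o) = -2 - 3*(o + (-1 + 0)/(o - 1)) = -2 - 3*(o - 1/(-1 + o)) = -2 + (-3*o + 3/(-1 + o)) = -2 - 3*o + 3/(-1 + o))
22591/(-19314) + (-33*4 + m)/w(v(11), -167) = 22591/(-19314) + (-33*4 - 384)/(((5 - 167 - 3*(-167)**2)/(-1 - 167))) = 22591*(-1/19314) + (-132 - 384)/(((5 - 167 - 3*27889)/(-168))) = -779/666 - 516*(-168/(5 - 167 - 83667)) = -779/666 - 516/((-1/168*(-83829))) = -779/666 - 516/27943/56 = -779/666 - 516*56/27943 = -779/666 - 28896/27943 = -41012333/18610038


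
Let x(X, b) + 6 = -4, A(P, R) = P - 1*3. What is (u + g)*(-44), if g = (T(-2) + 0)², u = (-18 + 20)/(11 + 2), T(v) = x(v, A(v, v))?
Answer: -57288/13 ≈ -4406.8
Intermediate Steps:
A(P, R) = -3 + P (A(P, R) = P - 3 = -3 + P)
x(X, b) = -10 (x(X, b) = -6 - 4 = -10)
T(v) = -10
u = 2/13 ≈ 0.15385
g = 100 (g = (-10 + 0)² = (-10)² = 100)
(u + g)*(-44) = (2/13 + 100)*(-44) = (1302/13)*(-44) = -57288/13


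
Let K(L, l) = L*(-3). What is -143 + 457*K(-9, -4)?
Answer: 12196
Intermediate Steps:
K(L, l) = -3*L
-143 + 457*K(-9, -4) = -143 + 457*(-3*(-9)) = -143 + 457*27 = -143 + 12339 = 12196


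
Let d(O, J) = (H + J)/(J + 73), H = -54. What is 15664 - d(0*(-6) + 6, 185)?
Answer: 4041181/258 ≈ 15664.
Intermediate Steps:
d(O, J) = (-54 + J)/(73 + J) (d(O, J) = (-54 + J)/(J + 73) = (-54 + J)/(73 + J))
15664 - d(0*(-6) + 6, 185) = 15664 - (-54 + 185)/(73 + 185) = 15664 - 131/258 = 4041181/258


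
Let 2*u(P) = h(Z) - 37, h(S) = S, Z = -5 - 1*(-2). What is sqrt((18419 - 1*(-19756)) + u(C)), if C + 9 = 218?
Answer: sqrt(38155) ≈ 195.33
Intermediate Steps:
C = 209 (C = -9 + 218 = 209)
Z = -3 (Z = -5 + 2 = -3)
u(P) = -20 (u(P) = (-3 - 37)/2 = (1/2)*(-40) = -20)
sqrt((18419 - 1*(-19756)) + u(C)) = sqrt((18419 - 1*(-19756)) - 20) = sqrt((18419 + 19756) - 20) = sqrt(38175 - 20) = sqrt(38155)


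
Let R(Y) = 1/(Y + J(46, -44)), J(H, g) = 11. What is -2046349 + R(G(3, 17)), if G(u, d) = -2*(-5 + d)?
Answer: -26602538/13 ≈ -2.0463e+6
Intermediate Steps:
G(u, d) = 10 - 2*d
R(Y) = 1/(11 + Y) (R(Y) = 1/(Y + 11) = 1/(11 + Y))
-2046349 + R(G(3, 17)) = -2046349 + 1/(11 + (10 - 2*17)) = -2046349 + 1/(11 + (10 - 34)) = -2046349 + 1/(11 - 24) = -2046349 + 1/(-13) = -2046349 - 1/13 = -26602538/13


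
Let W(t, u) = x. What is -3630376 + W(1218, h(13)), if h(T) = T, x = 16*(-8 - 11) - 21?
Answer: -3630701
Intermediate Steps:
x = -325 (x = 16*(-19) - 21 = -304 - 21 = -325)
W(t, u) = -325
-3630376 + W(1218, h(13)) = -3630376 - 325 = -3630701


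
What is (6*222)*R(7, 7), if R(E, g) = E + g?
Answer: 18648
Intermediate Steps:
(6*222)*R(7, 7) = (6*222)*(7 + 7) = 1332*14 = 18648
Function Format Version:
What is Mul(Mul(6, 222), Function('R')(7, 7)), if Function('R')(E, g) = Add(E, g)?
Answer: 18648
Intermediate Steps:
Mul(Mul(6, 222), Function('R')(7, 7)) = Mul(Mul(6, 222), Add(7, 7)) = Mul(1332, 14) = 18648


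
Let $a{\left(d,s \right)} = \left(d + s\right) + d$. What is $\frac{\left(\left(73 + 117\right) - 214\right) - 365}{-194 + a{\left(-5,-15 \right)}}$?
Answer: $\frac{389}{219} \approx 1.7763$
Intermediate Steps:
$a{\left(d,s \right)} = s + 2 d$
$\frac{\left(\left(73 + 117\right) - 214\right) - 365}{-194 + a{\left(-5,-15 \right)}} = \frac{\left(\left(73 + 117\right) - 214\right) - 365}{-194 + \left(-15 + 2 \left(-5\right)\right)} = \frac{\left(190 - 214\right) - 365}{-194 - 25} = \frac{-24 - 365}{-194 - 25} = - \frac{389}{-219} = \left(-389\right) \left(- \frac{1}{219}\right) = \frac{389}{219}$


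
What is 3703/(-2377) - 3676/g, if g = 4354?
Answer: -12430357/5174729 ≈ -2.4021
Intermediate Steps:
3703/(-2377) - 3676/g = 3703/(-2377) - 3676/4354 = 3703*(-1/2377) - 3676*1/4354 = -3703/2377 - 1838/2177 = -12430357/5174729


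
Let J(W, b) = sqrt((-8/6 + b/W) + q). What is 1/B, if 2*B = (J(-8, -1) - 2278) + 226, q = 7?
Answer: -98496/101056757 - 4*sqrt(834)/101056757 ≈ -0.00097580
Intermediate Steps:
J(W, b) = sqrt(17/3 + b/W) (J(W, b) = sqrt((-8/6 + b/W) + 7) = sqrt((-8*1/6 + b/W) + 7) = sqrt((-4/3 + b/W) + 7) = sqrt(17/3 + b/W))
B = -1026 + sqrt(834)/24 (B = ((sqrt(51 + 9*(-1)/(-8))/3 - 2278) + 226)/2 = ((sqrt(51 + 9*(-1)*(-1/8))/3 - 2278) + 226)/2 = ((sqrt(51 + 9/8)/3 - 2278) + 226)/2 = ((sqrt(417/8)/3 - 2278) + 226)/2 = (((sqrt(834)/4)/3 - 2278) + 226)/2 = ((sqrt(834)/12 - 2278) + 226)/2 = ((-2278 + sqrt(834)/12) + 226)/2 = (-2052 + sqrt(834)/12)/2 = -1026 + sqrt(834)/24 ≈ -1024.8)
1/B = 1/(-1026 + sqrt(834)/24)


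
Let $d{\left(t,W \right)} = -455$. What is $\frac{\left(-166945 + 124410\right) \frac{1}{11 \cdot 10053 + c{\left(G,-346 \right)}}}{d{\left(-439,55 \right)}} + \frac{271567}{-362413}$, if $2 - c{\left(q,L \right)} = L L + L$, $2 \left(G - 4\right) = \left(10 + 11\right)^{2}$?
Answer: $- \frac{220183212036}{289725636655} \approx -0.75997$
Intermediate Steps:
$G = \frac{449}{2}$ ($G = 4 + \frac{\left(10 + 11\right)^{2}}{2} = 4 + \frac{21^{2}}{2} = 4 + \frac{1}{2} \cdot 441 = 4 + \frac{441}{2} = \frac{449}{2} \approx 224.5$)
$c{\left(q,L \right)} = 2 - L - L^{2}$ ($c{\left(q,L \right)} = 2 - \left(L L + L\right) = 2 - \left(L^{2} + L\right) = 2 - \left(L + L^{2}\right) = 2 - L - L^{2}$)
$\frac{\left(-166945 + 124410\right) \frac{1}{11 \cdot 10053 + c{\left(G,-346 \right)}}}{d{\left(-439,55 \right)}} + \frac{271567}{-362413} = \frac{\left(-166945 + 124410\right) \frac{1}{11 \cdot 10053 - 119368}}{-455} + \frac{271567}{-362413} = - \frac{42535}{110583 + \left(2 + 346 - 119716\right)} \left(- \frac{1}{455}\right) + 271567 \left(- \frac{1}{362413}\right) = - \frac{42535}{110583 + \left(2 + 346 - 119716\right)} \left(- \frac{1}{455}\right) - \frac{271567}{362413} = - \frac{42535}{110583 - 119368} \left(- \frac{1}{455}\right) - \frac{271567}{362413} = - \frac{42535}{-8785} \left(- \frac{1}{455}\right) - \frac{271567}{362413} = \left(-42535\right) \left(- \frac{1}{8785}\right) \left(- \frac{1}{455}\right) - \frac{271567}{362413} = \frac{8507}{1757} \left(- \frac{1}{455}\right) - \frac{271567}{362413} = - \frac{8507}{799435} - \frac{271567}{362413} = - \frac{220183212036}{289725636655}$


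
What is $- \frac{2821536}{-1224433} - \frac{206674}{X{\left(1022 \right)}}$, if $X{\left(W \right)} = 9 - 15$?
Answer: $\frac{126537697529}{3673299} \approx 34448.0$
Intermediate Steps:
$X{\left(W \right)} = -6$ ($X{\left(W \right)} = 9 - 15 = -6$)
$- \frac{2821536}{-1224433} - \frac{206674}{X{\left(1022 \right)}} = - \frac{2821536}{-1224433} - \frac{206674}{-6} = \left(-2821536\right) \left(- \frac{1}{1224433}\right) - - \frac{103337}{3} = \frac{2821536}{1224433} + \frac{103337}{3} = \frac{126537697529}{3673299}$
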